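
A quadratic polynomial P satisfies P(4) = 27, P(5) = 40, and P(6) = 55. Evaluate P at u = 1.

Write P(u) = au^2 + bu + c. Substituting each data point gives a linear system:
  16a + 4b + c = 27
  25a + 5b + c = 40
  36a + 6b + c = 55
Solving the system yields a = 1, b = 4, c = -5.
So P(u) = u² + 4u - 5.
Then P(1) = 0.

0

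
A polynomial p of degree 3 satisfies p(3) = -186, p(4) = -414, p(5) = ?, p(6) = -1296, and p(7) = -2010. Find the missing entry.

The 4 known points determine the degree-3 polynomial uniquely.
Write p(x) = ax^3 + bx^2 + cx + d. Substituting each data point gives a linear system:
  27a + 9b + 3c + d = -186
  64a + 16b + 4c + d = -414
  216a + 36b + 6c + d = -1296
  343a + 49b + 7c + d = -2010
Solving the system yields a = -5, b = -6, c = -1, d = 6.
So p(x) = -5x^3 - 6x^2 - x + 6.
Then p(5) = -774.

-774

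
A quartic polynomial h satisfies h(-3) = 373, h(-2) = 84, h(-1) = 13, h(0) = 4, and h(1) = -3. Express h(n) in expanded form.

Write h(n) = an^4 + bn^3 + cn^2 + dn + e. Substituting each data point gives a linear system:
  81a - 27b + 9c - 3d + e = 373
  16a - 8b + 4c - 2d + e = 84
  a - b + c - d + e = 13
  e = 4
  a + b + c + d + e = -3
Solving the system yields a = 4, b = -2, c = -3, d = -6, e = 4.
So h(n) = 4n⁴ - 2n³ - 3n² - 6n + 4.
Check: h(-1) = 13. ✓

h(n) = 4n^4 - 2n^3 - 3n^2 - 6n + 4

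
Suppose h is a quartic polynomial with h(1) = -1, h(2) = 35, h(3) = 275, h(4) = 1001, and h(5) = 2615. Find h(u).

Write h(u) = au^4 + bu^3 + cu^2 + du + e. Substituting each data point gives a linear system:
  a + b + c + d + e = -1
  16a + 8b + 4c + 2d + e = 35
  81a + 27b + 9c + 3d + e = 275
  256a + 64b + 16c + 4d + e = 1001
  625a + 125b + 25c + 5d + e = 2615
Solving the system yields a = 5, b = -3, c = -5, d = -3, e = 5.
So h(u) = 5u^4 - 3u^3 - 5u^2 - 3u + 5.
Check: h(4) = 1001. ✓

h(u) = 5u^4 - 3u^3 - 5u^2 - 3u + 5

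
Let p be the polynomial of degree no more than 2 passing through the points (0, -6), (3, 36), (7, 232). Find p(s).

p(s) = 5s^2 - s - 6

Write p(s) = as^2 + bs + c. Substituting each data point gives a linear system:
  c = -6
  9a + 3b + c = 36
  49a + 7b + c = 232
Solving the system yields a = 5, b = -1, c = -6.
So p(s) = 5s^2 - s - 6.
Check: p(7) = 232. ✓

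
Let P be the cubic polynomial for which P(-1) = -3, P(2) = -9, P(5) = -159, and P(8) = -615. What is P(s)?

Using the Lagrange interpolation formula with nodes -1, 2, 5, 8:
  L_0(s) = (s - 2)(s - 5)(s - 8) / -162
  L_1(s) = (s + 1)(s - 5)(s - 8) / 54
  L_2(s) = (s + 1)(s - 2)(s - 8) / -54
  L_3(s) = (s + 1)(s - 2)(s - 5) / 162
Then P(s) = -3·L_0(s) - 9·L_1(s) - 159·L_2(s) - 615·L_3(s).
Expanding and collecting terms gives P(s) = -s³ - 2s² + 3s + 1.
Check: P(5) = -159. ✓

P(s) = -s^3 - 2s^2 + 3s + 1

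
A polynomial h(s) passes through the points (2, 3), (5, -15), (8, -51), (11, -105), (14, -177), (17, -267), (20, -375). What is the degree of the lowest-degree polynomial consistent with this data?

Forward differences of the values at s = 2, 5, 8, 11, 14, 17, 20:
  h  : 3  -15  -51  -105  -177  -267  -375
  Δ  : -18  -36  -54  -72  -90  -108
  Δ^2: -18  -18  -18  -18  -18
  Δ^3: 0  0  0  0
  Δ^4: 0  0  0
  Δ^5: 0  0
  Δ^6: 0
The second differences are constant (-18) and nonzero, while all higher differences vanish, so the minimal degree is 2.

2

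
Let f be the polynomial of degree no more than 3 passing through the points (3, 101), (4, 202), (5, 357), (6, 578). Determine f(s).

f(s) = 2s^3 + 3s^2 + 6s + 2

Using the Lagrange interpolation formula with nodes 3, 4, 5, 6:
  L_0(s) = (s - 4)(s - 5)(s - 6) / -6
  L_1(s) = (s - 3)(s - 5)(s - 6) / 2
  L_2(s) = (s - 3)(s - 4)(s - 6) / -2
  L_3(s) = (s - 3)(s - 4)(s - 5) / 6
Then f(s) = 101·L_0(s) + 202·L_1(s) + 357·L_2(s) + 578·L_3(s).
Expanding and collecting terms gives f(s) = 2s^3 + 3s^2 + 6s + 2.
Check: f(5) = 357. ✓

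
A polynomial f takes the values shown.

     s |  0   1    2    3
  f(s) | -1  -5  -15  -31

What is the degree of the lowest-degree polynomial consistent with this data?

Forward differences of the values at s = 0, 1, 2, 3:
  f  : -1  -5  -15  -31
  Δ  : -4  -10  -16
  Δ^2: -6  -6
  Δ^3: 0
The second differences are constant (-6) and nonzero, while all higher differences vanish, so the minimal degree is 2.

2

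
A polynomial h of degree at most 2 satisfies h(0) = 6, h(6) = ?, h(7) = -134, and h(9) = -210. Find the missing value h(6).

The 3 known points determine the degree-2 polynomial uniquely.
Write h(u) = au^2 + bu + c. Substituting each data point gives a linear system:
  c = 6
  49a + 7b + c = -134
  81a + 9b + c = -210
Solving the system yields a = -2, b = -6, c = 6.
So h(u) = -2u^2 - 6u + 6.
Then h(6) = -102.

-102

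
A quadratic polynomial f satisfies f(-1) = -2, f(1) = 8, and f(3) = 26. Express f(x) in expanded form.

Write f(x) = ax^2 + bx + c. Substituting each data point gives a linear system:
  a - b + c = -2
  a + b + c = 8
  9a + 3b + c = 26
Solving the system yields a = 1, b = 5, c = 2.
So f(x) = x^2 + 5x + 2.
Check: f(-1) = -2. ✓

f(x) = x^2 + 5x + 2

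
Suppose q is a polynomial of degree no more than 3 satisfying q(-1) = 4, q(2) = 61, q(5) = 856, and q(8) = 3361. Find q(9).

Write q(n) = an^3 + bn^2 + cn + d. Substituting each data point gives a linear system:
  -a + b - c + d = 4
  8a + 4b + 2c + d = 61
  125a + 25b + 5c + d = 856
  512a + 64b + 8c + d = 3361
Solving the system yields a = 6, b = 5, c = -4, d = 1.
So q(n) = 6n^3 + 5n^2 - 4n + 1.
Then q(9) = 4744.

4744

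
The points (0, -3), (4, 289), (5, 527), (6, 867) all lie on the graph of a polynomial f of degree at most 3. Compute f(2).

Using the Lagrange interpolation formula with nodes 0, 4, 5, 6:
  L_0(x) = (x - 4)(x - 5)(x - 6) / -120
  L_1(x) = x(x - 5)(x - 6) / 8
  L_2(x) = x(x - 4)(x - 6) / -5
  L_3(x) = x(x - 4)(x - 5) / 12
Then f(x) = -3·L_0(x) + 289·L_1(x) + 527·L_2(x) + 867·L_3(x).
Expanding and collecting terms gives f(x) = 3x^3 + 6x^2 + x - 3.
Evaluating at x = 2: f(2) = 47.

47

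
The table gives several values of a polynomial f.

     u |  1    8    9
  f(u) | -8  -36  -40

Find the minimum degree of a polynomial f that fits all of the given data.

1

Divided differences on the nodes 1, 8, 9:
  order 0: -8  -36  -40
  order 1: -4  -4
  order 2: 0
The order-1 divided differences are all -4 (nonzero) and every higher order vanishes, so the data lies on a polynomial of degree exactly 1.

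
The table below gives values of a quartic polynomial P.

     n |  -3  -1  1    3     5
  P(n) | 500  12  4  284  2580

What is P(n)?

Write P(n) = an^4 + bn^3 + cn^2 + dn + e. Substituting each data point gives a linear system:
  81a - 27b + 9c - 3d + e = 500
  a - b + c - d + e = 12
  a + b + c + d + e = 4
  81a + 27b + 9c + 3d + e = 284
  625a + 125b + 25c + 5d + e = 2580
Solving the system yields a = 5, b = -4, c = -2, d = 0, e = 5.
So P(n) = 5n^4 - 4n^3 - 2n^2 + 5.
Check: P(5) = 2580. ✓

P(n) = 5n^4 - 4n^3 - 2n^2 + 5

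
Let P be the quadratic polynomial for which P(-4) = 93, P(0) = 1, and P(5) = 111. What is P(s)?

Write P(s) = as^2 + bs + c. Substituting each data point gives a linear system:
  16a - 4b + c = 93
  c = 1
  25a + 5b + c = 111
Solving the system yields a = 5, b = -3, c = 1.
So P(s) = 5s^2 - 3s + 1.
Check: P(0) = 1. ✓

P(s) = 5s^2 - 3s + 1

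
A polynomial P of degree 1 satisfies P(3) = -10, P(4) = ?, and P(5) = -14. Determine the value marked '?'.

-12

The 2 known points determine the degree-1 polynomial uniquely.
Write P(s) = as + b. Substituting each data point gives a linear system:
  3a + b = -10
  5a + b = -14
Solving the system yields a = -2, b = -4.
So P(s) = -2s - 4.
Then P(4) = -12.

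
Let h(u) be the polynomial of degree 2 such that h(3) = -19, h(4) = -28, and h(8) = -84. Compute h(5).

Write h(u) = au^2 + bu + c. Substituting each data point gives a linear system:
  9a + 3b + c = -19
  16a + 4b + c = -28
  64a + 8b + c = -84
Solving the system yields a = -1, b = -2, c = -4.
So h(u) = -u² - 2u - 4.
Then h(5) = -39.

-39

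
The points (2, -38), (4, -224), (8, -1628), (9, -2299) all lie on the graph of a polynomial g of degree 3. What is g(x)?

g(x) = -3x^3 - x^2 - 3x - 4

Write g(x) = ax^3 + bx^2 + cx + d. Substituting each data point gives a linear system:
  8a + 4b + 2c + d = -38
  64a + 16b + 4c + d = -224
  512a + 64b + 8c + d = -1628
  729a + 81b + 9c + d = -2299
Solving the system yields a = -3, b = -1, c = -3, d = -4.
So g(x) = -3x^3 - x^2 - 3x - 4.
Check: g(9) = -2299. ✓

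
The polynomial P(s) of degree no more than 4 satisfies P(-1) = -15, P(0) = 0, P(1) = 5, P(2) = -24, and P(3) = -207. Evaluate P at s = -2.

Using the Lagrange interpolation formula with nodes -1, 0, 1, 2, 3:
  L_0(s) = s(s - 1)(s - 2)(s - 3) / 24
  L_1(s) = (s + 1)(s - 1)(s - 2)(s - 3) / -6
  L_2(s) = (s + 1)s(s - 2)(s - 3) / 4
  L_3(s) = (s + 1)s(s - 1)(s - 3) / -6
  L_4(s) = (s + 1)s(s - 1)(s - 2) / 24
Then P(s) = -15·L_0(s) + 0·L_1(s) + 5·L_2(s) - 24·L_3(s) - 207·L_4(s).
Expanding and collecting terms gives P(s) = -4s^4 + 4s^3 - s^2 + 6s.
Evaluating at s = -2: P(-2) = -112.

-112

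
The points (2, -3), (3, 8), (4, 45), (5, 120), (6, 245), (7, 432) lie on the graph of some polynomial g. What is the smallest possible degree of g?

3

Forward differences of the values at u = 2, 3, 4, 5, 6, 7:
  g  : -3  8  45  120  245  432
  Δ  : 11  37  75  125  187
  Δ^2: 26  38  50  62
  Δ^3: 12  12  12
  Δ^4: 0  0
  Δ^5: 0
The third differences are constant (12) and nonzero, while all higher differences vanish, so the minimal degree is 3.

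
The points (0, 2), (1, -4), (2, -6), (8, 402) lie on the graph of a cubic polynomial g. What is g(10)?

842

Write g(s) = as^3 + bs^2 + cs + d. Substituting each data point gives a linear system:
  d = 2
  a + b + c + d = -4
  8a + 4b + 2c + d = -6
  512a + 64b + 8c + d = 402
Solving the system yields a = 1, b = -1, c = -6, d = 2.
So g(s) = s³ - s² - 6s + 2.
Then g(10) = 842.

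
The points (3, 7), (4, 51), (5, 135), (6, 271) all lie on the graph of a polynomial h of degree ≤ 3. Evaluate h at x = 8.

747

Write h(x) = ax^3 + bx^2 + cx + d. Substituting each data point gives a linear system:
  27a + 9b + 3c + d = 7
  64a + 16b + 4c + d = 51
  125a + 25b + 5c + d = 135
  216a + 36b + 6c + d = 271
Solving the system yields a = 2, b = -4, c = -2, d = -5.
So h(x) = 2x^3 - 4x^2 - 2x - 5.
Then h(8) = 747.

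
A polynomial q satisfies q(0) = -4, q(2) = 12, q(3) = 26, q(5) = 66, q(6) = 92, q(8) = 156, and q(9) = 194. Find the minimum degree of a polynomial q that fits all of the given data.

2

Divided differences on the nodes 0, 2, 3, 5, 6, 8, 9:
  order 0: -4  12  26  66  92  156  194
  order 1: 8  14  20  26  32  38
  order 2: 2  2  2  2  2
  order 3: 0  0  0  0
  order 4: 0  0  0
  order 5: 0  0
  order 6: 0
The order-2 divided differences are all 2 (nonzero) and every higher order vanishes, so the data lies on a polynomial of degree exactly 2.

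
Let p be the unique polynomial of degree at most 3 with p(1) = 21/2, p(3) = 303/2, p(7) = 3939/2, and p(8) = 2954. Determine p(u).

p(u) = 6u^3 - 2u^2 + (1/2)u + 6

Write p(u) = au^3 + bu^2 + cu + d. Substituting each data point gives a linear system:
  a + b + c + d = 21/2
  27a + 9b + 3c + d = 303/2
  343a + 49b + 7c + d = 3939/2
  512a + 64b + 8c + d = 2954
Solving the system yields a = 6, b = -2, c = 1/2, d = 6.
So p(u) = 6u³ - 2u² + (1/2)u + 6.
Check: p(8) = 2954. ✓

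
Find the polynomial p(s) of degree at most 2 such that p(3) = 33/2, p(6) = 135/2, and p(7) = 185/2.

Write p(s) = as^2 + bs + c. Substituting each data point gives a linear system:
  9a + 3b + c = 33/2
  36a + 6b + c = 135/2
  49a + 7b + c = 185/2
Solving the system yields a = 2, b = -1, c = 3/2.
So p(s) = 2s² - s + 3/2.
Check: p(3) = 33/2. ✓

p(s) = 2s^2 - s + 3/2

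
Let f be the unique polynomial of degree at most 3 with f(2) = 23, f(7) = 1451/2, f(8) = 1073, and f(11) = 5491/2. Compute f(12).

3553

Using the Lagrange interpolation formula with nodes 2, 7, 8, 11:
  L_0(t) = (t - 7)(t - 8)(t - 11) / -270
  L_1(t) = (t - 2)(t - 8)(t - 11) / 20
  L_2(t) = (t - 2)(t - 7)(t - 11) / -18
  L_3(t) = (t - 2)(t - 7)(t - 8) / 108
Then f(t) = 23·L_0(t) + 1451/2·L_1(t) + 1073·L_2(t) + 5491/2·L_3(t).
Expanding and collecting terms gives f(t) = 2t³ + (1/2)t² + 2t + 1.
Evaluating at t = 12: f(12) = 3553.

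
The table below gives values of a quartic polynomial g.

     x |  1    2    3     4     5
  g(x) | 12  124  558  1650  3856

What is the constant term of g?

6

Write g(x) = ax^4 + bx^3 + cx^2 + dx + e. Substituting each data point gives a linear system:
  a + b + c + d + e = 12
  16a + 8b + 4c + 2d + e = 124
  81a + 27b + 9c + 3d + e = 558
  256a + 64b + 16c + 4d + e = 1650
  625a + 125b + 25c + 5d + e = 3856
Solving the system yields a = 5, b = 6, c = 0, d = -5, e = 6.
So g(x) = 5x⁴ + 6x³ - 5x + 6.
The constant term is 6.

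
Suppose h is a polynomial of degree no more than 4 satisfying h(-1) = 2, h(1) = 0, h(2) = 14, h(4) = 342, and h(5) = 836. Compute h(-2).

Using the Lagrange interpolation formula with nodes -1, 1, 2, 4, 5:
  L_0(t) = (t - 1)(t - 2)(t - 4)(t - 5) / 180
  L_1(t) = (t + 1)(t - 2)(t - 4)(t - 5) / -24
  L_2(t) = (t + 1)(t - 1)(t - 4)(t - 5) / 18
  L_3(t) = (t + 1)(t - 1)(t - 2)(t - 5) / -30
  L_4(t) = (t + 1)(t - 1)(t - 2)(t - 4) / 72
Then h(t) = 2·L_0(t) + 0·L_1(t) + 14·L_2(t) + 342·L_3(t) + 836·L_4(t).
Expanding and collecting terms gives h(t) = t⁴ + 3t³ - 6t² - 4t + 6.
Evaluating at t = -2: h(-2) = -18.

-18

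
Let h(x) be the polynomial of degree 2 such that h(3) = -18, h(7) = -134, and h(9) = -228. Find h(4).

Using the Lagrange interpolation formula with nodes 3, 7, 9:
  L_0(x) = (x - 7)(x - 9) / 24
  L_1(x) = (x - 3)(x - 9) / -8
  L_2(x) = (x - 3)(x - 7) / 12
Then h(x) = -18·L_0(x) - 134·L_1(x) - 228·L_2(x).
Expanding and collecting terms gives h(x) = -3x^2 + x + 6.
Evaluating at x = 4: h(4) = -38.

-38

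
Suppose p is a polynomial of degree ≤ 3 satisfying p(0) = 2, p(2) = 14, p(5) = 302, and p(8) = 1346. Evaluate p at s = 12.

4754

Write p(s) = as^3 + bs^2 + cs + d. Substituting each data point gives a linear system:
  d = 2
  8a + 4b + 2c + d = 14
  125a + 25b + 5c + d = 302
  512a + 64b + 8c + d = 1346
Solving the system yields a = 3, b = -3, c = 0, d = 2.
So p(s) = 3s^3 - 3s^2 + 2.
Then p(12) = 4754.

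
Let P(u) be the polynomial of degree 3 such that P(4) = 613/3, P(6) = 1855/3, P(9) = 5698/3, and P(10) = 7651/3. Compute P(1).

Using the Lagrange interpolation formula with nodes 4, 6, 9, 10:
  L_0(u) = (u - 6)(u - 9)(u - 10) / -60
  L_1(u) = (u - 4)(u - 9)(u - 10) / 24
  L_2(u) = (u - 4)(u - 6)(u - 10) / -15
  L_3(u) = (u - 4)(u - 6)(u - 9) / 24
Then P(u) = 613/3·L_0(u) + 1855/3·L_1(u) + 5698/3·L_2(u) + 7651/3·L_3(u).
Expanding and collecting terms gives P(u) = 2u^3 + 6u^2 - 5u + 1/3.
Evaluating at u = 1: P(1) = 10/3.

10/3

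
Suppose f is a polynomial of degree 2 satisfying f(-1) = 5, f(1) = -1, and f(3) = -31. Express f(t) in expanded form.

f(t) = -3t^2 - 3t + 5

Using the Lagrange interpolation formula with nodes -1, 1, 3:
  L_0(t) = (t - 1)(t - 3) / 8
  L_1(t) = (t + 1)(t - 3) / -4
  L_2(t) = (t + 1)(t - 1) / 8
Then f(t) = 5·L_0(t) - 1·L_1(t) - 31·L_2(t).
Expanding and collecting terms gives f(t) = -3t^2 - 3t + 5.
Check: f(3) = -31. ✓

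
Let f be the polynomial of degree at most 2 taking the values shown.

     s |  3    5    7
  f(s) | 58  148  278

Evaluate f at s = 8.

Write f(s) = as^2 + bs + c. Substituting each data point gives a linear system:
  9a + 3b + c = 58
  25a + 5b + c = 148
  49a + 7b + c = 278
Solving the system yields a = 5, b = 5, c = -2.
So f(s) = 5s² + 5s - 2.
Then f(8) = 358.

358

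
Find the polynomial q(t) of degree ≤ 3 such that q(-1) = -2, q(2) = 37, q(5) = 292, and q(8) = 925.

q(t) = t^3 + 6t^2 + 4t - 3

Write q(t) = at^3 + bt^2 + ct + d. Substituting each data point gives a linear system:
  -a + b - c + d = -2
  8a + 4b + 2c + d = 37
  125a + 25b + 5c + d = 292
  512a + 64b + 8c + d = 925
Solving the system yields a = 1, b = 6, c = 4, d = -3.
So q(t) = t^3 + 6t^2 + 4t - 3.
Check: q(8) = 925. ✓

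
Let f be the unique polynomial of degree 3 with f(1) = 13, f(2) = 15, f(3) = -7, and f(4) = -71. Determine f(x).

Using the Lagrange interpolation formula with nodes 1, 2, 3, 4:
  L_0(x) = (x - 2)(x - 3)(x - 4) / -6
  L_1(x) = (x - 1)(x - 3)(x - 4) / 2
  L_2(x) = (x - 1)(x - 2)(x - 4) / -2
  L_3(x) = (x - 1)(x - 2)(x - 3) / 6
Then f(x) = 13·L_0(x) + 15·L_1(x) - 7·L_2(x) - 71·L_3(x).
Expanding and collecting terms gives f(x) = -3x³ + 6x² + 5x + 5.
Check: f(3) = -7. ✓

f(x) = -3x^3 + 6x^2 + 5x + 5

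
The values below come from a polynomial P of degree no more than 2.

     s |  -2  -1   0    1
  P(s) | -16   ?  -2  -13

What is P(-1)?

The 3 known points determine the degree-2 polynomial uniquely.
Write P(s) = as^2 + bs + c. Substituting each data point gives a linear system:
  4a - 2b + c = -16
  c = -2
  a + b + c = -13
Solving the system yields a = -6, b = -5, c = -2.
So P(s) = -6s^2 - 5s - 2.
Then P(-1) = -3.

-3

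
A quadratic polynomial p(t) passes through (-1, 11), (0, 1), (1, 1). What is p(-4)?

Forward differences of the values at t = -1, 0, 1:
  p  : 11  1  1
  Δ  : -10  0
  Δ^2: 10
The second differences are constant, confirming degree 2.
Interpolating (Newton forward form) and evaluating at t = -4 gives p(-4) = 101.

101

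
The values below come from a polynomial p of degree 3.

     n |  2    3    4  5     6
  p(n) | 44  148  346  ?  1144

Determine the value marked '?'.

On equispaced nodes a degree-3 polynomial has vanishing fourth forward difference, so
  p(2) - 4·p(3) + 6·p(4) - 4·p(5) + p(6) = 0.
Substituting the known values and solving for p(5):
  -4·p(5) = -2672
  p(5) = 668.

668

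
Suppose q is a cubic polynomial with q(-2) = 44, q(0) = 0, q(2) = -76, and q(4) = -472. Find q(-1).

8

Using the Lagrange interpolation formula with nodes -2, 0, 2, 4:
  L_0(u) = u(u - 2)(u - 4) / -48
  L_1(u) = (u + 2)(u - 2)(u - 4) / 16
  L_2(u) = (u + 2)u(u - 4) / -16
  L_3(u) = (u + 2)u(u - 2) / 48
Then q(u) = 44·L_0(u) + 0·L_1(u) - 76·L_2(u) - 472·L_3(u).
Expanding and collecting terms gives q(u) = -6u^3 - 4u^2 - 6u.
Evaluating at u = -1: q(-1) = 8.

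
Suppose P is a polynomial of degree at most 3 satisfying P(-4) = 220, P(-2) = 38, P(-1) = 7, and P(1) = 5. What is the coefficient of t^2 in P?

6

Write P(t) = at^3 + bt^2 + ct + d. Substituting each data point gives a linear system:
  -64a + 16b - 4c + d = 220
  -8a + 4b - 2c + d = 38
  -a + b - c + d = 7
  a + b + c + d = 5
Solving the system yields a = -2, b = 6, c = 1, d = 0.
So P(t) = -2t^3 + 6t^2 + t.
The coefficient of t^2 is 6.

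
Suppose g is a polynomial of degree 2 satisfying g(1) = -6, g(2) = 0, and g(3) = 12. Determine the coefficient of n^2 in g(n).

3

Write g(n) = an^2 + bn + c. Substituting each data point gives a linear system:
  a + b + c = -6
  4a + 2b + c = 0
  9a + 3b + c = 12
Solving the system yields a = 3, b = -3, c = -6.
So g(n) = 3n² - 3n - 6.
The leading coefficient is 3.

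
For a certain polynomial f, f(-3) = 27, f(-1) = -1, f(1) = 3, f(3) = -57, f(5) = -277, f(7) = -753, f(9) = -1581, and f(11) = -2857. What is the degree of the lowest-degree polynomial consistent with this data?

Forward differences of the values at s = -3, -1, 1, 3, 5, 7, 9, 11:
  f  : 27  -1  3  -57  -277  -753  -1581  -2857
  Δ  : -28  4  -60  -220  -476  -828  -1276
  Δ^2: 32  -64  -160  -256  -352  -448
  Δ^3: -96  -96  -96  -96  -96
  Δ^4: 0  0  0  0
  Δ^5: 0  0  0
  Δ^6: 0  0
  Δ^7: 0
The third differences are constant (-96) and nonzero, while all higher differences vanish, so the minimal degree is 3.

3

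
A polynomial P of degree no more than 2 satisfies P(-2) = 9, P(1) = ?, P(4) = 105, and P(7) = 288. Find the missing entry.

The 3 known points determine the degree-2 polynomial uniquely.
Write P(x) = ax^2 + bx + c. Substituting each data point gives a linear system:
  4a - 2b + c = 9
  16a + 4b + c = 105
  49a + 7b + c = 288
Solving the system yields a = 5, b = 6, c = 1.
So P(x) = 5x^2 + 6x + 1.
Then P(1) = 12.

12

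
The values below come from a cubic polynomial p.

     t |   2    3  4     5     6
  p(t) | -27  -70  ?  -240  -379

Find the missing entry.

-139

The 4 known points determine the degree-3 polynomial uniquely.
Write p(t) = at^3 + bt^2 + ct + d. Substituting each data point gives a linear system:
  8a + 4b + 2c + d = -27
  27a + 9b + 3c + d = -70
  125a + 25b + 5c + d = -240
  216a + 36b + 6c + d = -379
Solving the system yields a = -1, b = -4, c = -4, d = 5.
So p(t) = -t^3 - 4t^2 - 4t + 5.
Then p(4) = -139.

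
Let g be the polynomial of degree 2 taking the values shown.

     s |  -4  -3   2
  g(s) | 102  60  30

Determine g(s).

Using the Lagrange interpolation formula with nodes -4, -3, 2:
  L_0(s) = (s + 3)(s - 2) / 6
  L_1(s) = (s + 4)(s - 2) / -5
  L_2(s) = (s + 4)(s + 3) / 30
Then g(s) = 102·L_0(s) + 60·L_1(s) + 30·L_2(s).
Expanding and collecting terms gives g(s) = 6s^2 + 6.
Check: g(2) = 30. ✓

g(s) = 6s^2 + 6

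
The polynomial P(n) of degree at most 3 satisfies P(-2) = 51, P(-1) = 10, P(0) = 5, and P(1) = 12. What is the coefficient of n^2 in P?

Write P(n) = an^3 + bn^2 + cn + d. Substituting each data point gives a linear system:
  -8a + 4b - 2c + d = 51
  -a + b - c + d = 10
  d = 5
  a + b + c + d = 12
Solving the system yields a = -4, b = 6, c = 5, d = 5.
So P(n) = -4n³ + 6n² + 5n + 5.
The coefficient of n^2 is 6.

6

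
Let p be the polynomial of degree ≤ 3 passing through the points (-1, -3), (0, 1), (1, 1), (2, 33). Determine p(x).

Write p(x) = ax^3 + bx^2 + cx + d. Substituting each data point gives a linear system:
  -a + b - c + d = -3
  d = 1
  a + b + c + d = 1
  8a + 4b + 2c + d = 33
Solving the system yields a = 6, b = -2, c = -4, d = 1.
So p(x) = 6x³ - 2x² - 4x + 1.
Check: p(1) = 1. ✓

p(x) = 6x^3 - 2x^2 - 4x + 1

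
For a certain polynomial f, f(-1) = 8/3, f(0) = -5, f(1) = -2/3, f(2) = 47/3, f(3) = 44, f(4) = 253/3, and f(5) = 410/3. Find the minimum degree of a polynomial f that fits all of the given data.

2

Forward differences of the values at t = -1, 0, 1, 2, 3, 4, 5:
  f  : 8/3  -5  -2/3  47/3  44  253/3  410/3
  Δ  : -23/3  13/3  49/3  85/3  121/3  157/3
  Δ^2: 12  12  12  12  12
  Δ^3: 0  0  0  0
  Δ^4: 0  0  0
  Δ^5: 0  0
  Δ^6: 0
The second differences are constant (12) and nonzero, while all higher differences vanish, so the minimal degree is 2.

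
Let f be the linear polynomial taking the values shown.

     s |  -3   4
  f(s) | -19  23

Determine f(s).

f(s) = 6s - 1

Using the Lagrange interpolation formula with nodes -3, 4:
  L_0(s) = (s - 4) / -7
  L_1(s) = (s + 3) / 7
Then f(s) = -19·L_0(s) + 23·L_1(s).
Expanding and collecting terms gives f(s) = 6s - 1.
Check: f(-3) = -19. ✓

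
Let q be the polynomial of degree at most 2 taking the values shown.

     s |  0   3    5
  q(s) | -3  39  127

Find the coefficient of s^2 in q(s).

6

Write q(s) = as^2 + bs + c. Substituting each data point gives a linear system:
  c = -3
  9a + 3b + c = 39
  25a + 5b + c = 127
Solving the system yields a = 6, b = -4, c = -3.
So q(s) = 6s^2 - 4s - 3.
The leading coefficient is 6.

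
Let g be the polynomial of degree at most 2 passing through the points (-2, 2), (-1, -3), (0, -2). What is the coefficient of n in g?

Write g(n) = an^2 + bn + c. Substituting each data point gives a linear system:
  4a - 2b + c = 2
  a - b + c = -3
  c = -2
Solving the system yields a = 3, b = 4, c = -2.
So g(n) = 3n^2 + 4n - 2.
The coefficient of n is 4.

4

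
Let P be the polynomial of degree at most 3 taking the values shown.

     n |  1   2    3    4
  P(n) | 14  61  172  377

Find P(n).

Write P(n) = an^3 + bn^2 + cn + d. Substituting each data point gives a linear system:
  a + b + c + d = 14
  8a + 4b + 2c + d = 61
  27a + 9b + 3c + d = 172
  64a + 16b + 4c + d = 377
Solving the system yields a = 5, b = 2, c = 6, d = 1.
So P(n) = 5n^3 + 2n^2 + 6n + 1.
Check: P(3) = 172. ✓

P(n) = 5n^3 + 2n^2 + 6n + 1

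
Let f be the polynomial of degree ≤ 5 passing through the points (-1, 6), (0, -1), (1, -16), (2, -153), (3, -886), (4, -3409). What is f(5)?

Using the Lagrange interpolation formula with nodes -1, 0, 1, 2, 3, 4:
  L_0(t) = t(t - 1)(t - 2)(t - 3)(t - 4) / -120
  L_1(t) = (t + 1)(t - 1)(t - 2)(t - 3)(t - 4) / 24
  L_2(t) = (t + 1)t(t - 2)(t - 3)(t - 4) / -12
  L_3(t) = (t + 1)t(t - 1)(t - 3)(t - 4) / 12
  L_4(t) = (t + 1)t(t - 1)(t - 2)(t - 4) / -24
  L_5(t) = (t + 1)t(t - 1)(t - 2)(t - 3) / 120
Then f(t) = 6·L_0(t) - 1·L_1(t) - 16·L_2(t) - 153·L_3(t) - 886·L_4(t) - 3409·L_5(t).
Expanding and collecting terms gives f(t) = -3t^5 - 4t^3 - 4t^2 - 4t - 1.
Evaluating at t = 5: f(5) = -9996.

-9996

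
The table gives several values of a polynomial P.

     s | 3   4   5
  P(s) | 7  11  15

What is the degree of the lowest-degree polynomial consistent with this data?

1

Divided differences on the nodes 3, 4, 5:
  order 0: 7  11  15
  order 1: 4  4
  order 2: 0
The order-1 divided differences are all 4 (nonzero) and every higher order vanishes, so the data lies on a polynomial of degree exactly 1.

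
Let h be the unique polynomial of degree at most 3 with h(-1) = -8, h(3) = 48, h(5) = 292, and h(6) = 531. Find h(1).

Write h(x) = ax^3 + bx^2 + cx + d. Substituting each data point gives a linear system:
  -a + b - c + d = -8
  27a + 9b + 3c + d = 48
  125a + 25b + 5c + d = 292
  216a + 36b + 6c + d = 531
Solving the system yields a = 3, b = -3, c = -1, d = -3.
So h(x) = 3x^3 - 3x^2 - x - 3.
Then h(1) = -4.

-4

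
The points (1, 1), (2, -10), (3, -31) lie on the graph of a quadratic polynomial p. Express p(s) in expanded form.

p(s) = -5s^2 + 4s + 2

Write p(s) = as^2 + bs + c. Substituting each data point gives a linear system:
  a + b + c = 1
  4a + 2b + c = -10
  9a + 3b + c = -31
Solving the system yields a = -5, b = 4, c = 2.
So p(s) = -5s^2 + 4s + 2.
Check: p(3) = -31. ✓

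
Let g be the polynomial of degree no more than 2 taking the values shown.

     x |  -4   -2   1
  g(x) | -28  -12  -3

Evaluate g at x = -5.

Using the Lagrange interpolation formula with nodes -4, -2, 1:
  L_0(x) = (x + 2)(x - 1) / 10
  L_1(x) = (x + 4)(x - 1) / -6
  L_2(x) = (x + 4)(x + 2) / 15
Then g(x) = -28·L_0(x) - 12·L_1(x) - 3·L_2(x).
Expanding and collecting terms gives g(x) = -x² + 2x - 4.
Evaluating at x = -5: g(-5) = -39.

-39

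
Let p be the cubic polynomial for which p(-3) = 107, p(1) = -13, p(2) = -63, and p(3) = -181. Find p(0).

-1

Write p(t) = at^3 + bt^2 + ct + d. Substituting each data point gives a linear system:
  -27a + 9b - 3c + d = 107
  a + b + c + d = -13
  8a + 4b + 2c + d = -63
  27a + 9b + 3c + d = -181
Solving the system yields a = -5, b = -4, c = -3, d = -1.
So p(t) = -5t³ - 4t² - 3t - 1.
Then p(0) = -1.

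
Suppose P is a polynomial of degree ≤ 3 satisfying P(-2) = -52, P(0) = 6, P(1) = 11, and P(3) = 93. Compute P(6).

756

Using the Lagrange interpolation formula with nodes -2, 0, 1, 3:
  L_0(n) = n(n - 1)(n - 3) / -30
  L_1(n) = (n + 2)(n - 1)(n - 3) / 6
  L_2(n) = (n + 2)n(n - 3) / -6
  L_3(n) = (n + 2)n(n - 1) / 30
Then P(n) = -52·L_0(n) + 6·L_1(n) + 11·L_2(n) + 93·L_3(n).
Expanding and collecting terms gives P(n) = 4n^3 - 4n^2 + 5n + 6.
Evaluating at n = 6: P(6) = 756.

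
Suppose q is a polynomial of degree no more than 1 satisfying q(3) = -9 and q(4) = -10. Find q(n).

Write q(n) = an + b. Substituting each data point gives a linear system:
  3a + b = -9
  4a + b = -10
Solving the system yields a = -1, b = -6.
So q(n) = -n - 6.
Check: q(4) = -10. ✓

q(n) = -n - 6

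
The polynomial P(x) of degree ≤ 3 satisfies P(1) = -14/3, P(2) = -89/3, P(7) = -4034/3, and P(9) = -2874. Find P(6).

Using the Lagrange interpolation formula with nodes 1, 2, 7, 9:
  L_0(x) = (x - 2)(x - 7)(x - 9) / -48
  L_1(x) = (x - 1)(x - 7)(x - 9) / 35
  L_2(x) = (x - 1)(x - 2)(x - 9) / -60
  L_3(x) = (x - 1)(x - 2)(x - 7) / 112
Then P(x) = -14/3·L_0(x) - 89/3·L_1(x) - 4034/3·L_2(x) - 2874·L_3(x).
Expanding and collecting terms gives P(x) = -4x^3 + (1/3)x^2 + 2x - 3.
Evaluating at x = 6: P(6) = -843.

-843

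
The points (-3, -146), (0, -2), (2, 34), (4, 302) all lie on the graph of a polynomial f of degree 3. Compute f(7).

1664

Write f(u) = au^3 + bu^2 + cu + d. Substituting each data point gives a linear system:
  -27a + 9b - 3c + d = -146
  d = -2
  8a + 4b + 2c + d = 34
  64a + 16b + 4c + d = 302
Solving the system yields a = 5, b = -1, c = 0, d = -2.
So f(u) = 5u³ - u² - 2.
Then f(7) = 1664.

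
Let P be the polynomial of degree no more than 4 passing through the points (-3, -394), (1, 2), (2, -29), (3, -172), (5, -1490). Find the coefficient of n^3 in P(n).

Write P(n) = an^4 + bn^3 + cn^2 + dn + e. Substituting each data point gives a linear system:
  81a - 27b + 9c - 3d + e = -394
  a + b + c + d + e = 2
  16a + 8b + 4c + 2d + e = -29
  81a + 27b + 9c + 3d + e = -172
  625a + 125b + 25c + 5d + e = -1490
Solving the system yields a = -3, b = 4, c = -5, d = 1, e = 5.
So P(n) = -3n^4 + 4n^3 - 5n^2 + n + 5.
The coefficient of n^3 is 4.

4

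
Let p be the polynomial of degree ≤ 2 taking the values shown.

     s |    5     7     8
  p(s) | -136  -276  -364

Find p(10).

Write p(s) = as^2 + bs + c. Substituting each data point gives a linear system:
  25a + 5b + c = -136
  49a + 7b + c = -276
  64a + 8b + c = -364
Solving the system yields a = -6, b = 2, c = 4.
So p(s) = -6s^2 + 2s + 4.
Then p(10) = -576.

-576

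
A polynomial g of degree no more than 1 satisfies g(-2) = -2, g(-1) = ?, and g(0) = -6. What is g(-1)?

On equispaced nodes a degree-1 polynomial has vanishing second forward difference, so
  g(-2) - 2·g(-1) + g(0) = 0.
Substituting the known values and solving for g(-1):
  -2·g(-1) = 8
  g(-1) = -4.

-4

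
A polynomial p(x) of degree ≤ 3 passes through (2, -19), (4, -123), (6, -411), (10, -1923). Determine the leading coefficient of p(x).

-2

Write p(x) = ax^3 + bx^2 + cx + d. Substituting each data point gives a linear system:
  8a + 4b + 2c + d = -19
  64a + 16b + 4c + d = -123
  216a + 36b + 6c + d = -411
  1000a + 100b + 10c + d = -1923
Solving the system yields a = -2, b = 1, c = -2, d = -3.
So p(x) = -2x³ + x² - 2x - 3.
The leading coefficient is -2.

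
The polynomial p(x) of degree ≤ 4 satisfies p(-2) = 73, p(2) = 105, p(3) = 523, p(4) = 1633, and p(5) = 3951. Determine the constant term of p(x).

Write p(x) = ax^4 + bx^3 + cx^2 + dx + e. Substituting each data point gives a linear system:
  16a - 8b + 4c - 2d + e = 73
  16a + 8b + 4c + 2d + e = 105
  81a + 27b + 9c + 3d + e = 523
  256a + 64b + 16c + 4d + e = 1633
  625a + 125b + 25c + 5d + e = 3951
Solving the system yields a = 6, b = 2, c = -2, d = 0, e = 1.
So p(x) = 6x^4 + 2x^3 - 2x^2 + 1.
The constant term is 1.

1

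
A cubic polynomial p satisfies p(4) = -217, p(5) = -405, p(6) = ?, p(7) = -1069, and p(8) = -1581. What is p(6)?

The 4 known points determine the degree-3 polynomial uniquely.
Write p(x) = ax^3 + bx^2 + cx + d. Substituting each data point gives a linear system:
  64a + 16b + 4c + d = -217
  125a + 25b + 5c + d = -405
  343a + 49b + 7c + d = -1069
  512a + 64b + 8c + d = -1581
Solving the system yields a = -3, b = 0, c = -5, d = -5.
So p(x) = -3x³ - 5x - 5.
Then p(6) = -683.

-683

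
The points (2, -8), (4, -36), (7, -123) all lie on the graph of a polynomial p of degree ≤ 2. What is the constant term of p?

-4

Write p(u) = au^2 + bu + c. Substituting each data point gives a linear system:
  4a + 2b + c = -8
  16a + 4b + c = -36
  49a + 7b + c = -123
Solving the system yields a = -3, b = 4, c = -4.
So p(u) = -3u^2 + 4u - 4.
The constant term is -4.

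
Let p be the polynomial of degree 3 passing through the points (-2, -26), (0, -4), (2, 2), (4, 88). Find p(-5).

Forward differences of the values at n = -2, 0, 2, 4:
  p  : -26  -4  2  88
  Δ  : 22  6  86
  Δ^2: -16  80
  Δ^3: 96
The third differences are constant, confirming degree 3.
Interpolating (Newton forward form) and evaluating at n = -5 gives p(-5) = -299.

-299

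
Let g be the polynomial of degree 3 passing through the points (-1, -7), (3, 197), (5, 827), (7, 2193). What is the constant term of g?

Write g(x) = ax^3 + bx^2 + cx + d. Substituting each data point gives a linear system:
  -a + b - c + d = -7
  27a + 9b + 3c + d = 197
  125a + 25b + 5c + d = 827
  343a + 49b + 7c + d = 2193
Solving the system yields a = 6, b = 2, c = 5, d = 2.
So g(x) = 6x³ + 2x² + 5x + 2.
The constant term is 2.

2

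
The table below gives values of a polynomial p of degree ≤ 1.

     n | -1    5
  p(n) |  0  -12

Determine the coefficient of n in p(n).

-2

Write p(n) = an + b. Substituting each data point gives a linear system:
  -a + b = 0
  5a + b = -12
Solving the system yields a = -2, b = -2.
So p(n) = -2n - 2.
The leading coefficient is -2.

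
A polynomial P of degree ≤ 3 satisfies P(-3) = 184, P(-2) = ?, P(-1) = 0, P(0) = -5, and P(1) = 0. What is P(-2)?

On equispaced nodes a degree-3 polynomial has vanishing fourth forward difference, so
  P(-3) - 4·P(-2) + 6·P(-1) - 4·P(0) + P(1) = 0.
Substituting the known values and solving for P(-2):
  -4·P(-2) = -204
  P(-2) = 51.

51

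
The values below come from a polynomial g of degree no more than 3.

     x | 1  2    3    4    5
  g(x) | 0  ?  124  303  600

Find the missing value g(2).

33

The 4 known points determine the degree-3 polynomial uniquely.
Write g(x) = ax^3 + bx^2 + cx + d. Substituting each data point gives a linear system:
  a + b + c + d = 0
  27a + 9b + 3c + d = 124
  64a + 16b + 4c + d = 303
  125a + 25b + 5c + d = 600
Solving the system yields a = 5, b = -1, c = 1, d = -5.
So g(x) = 5x^3 - x^2 + x - 5.
Then g(2) = 33.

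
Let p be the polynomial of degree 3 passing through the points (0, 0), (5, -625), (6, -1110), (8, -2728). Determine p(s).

p(s) = -6s^3 + 6s^2 - 5s

Using the Lagrange interpolation formula with nodes 0, 5, 6, 8:
  L_0(s) = (s - 5)(s - 6)(s - 8) / -240
  L_1(s) = s(s - 6)(s - 8) / 15
  L_2(s) = s(s - 5)(s - 8) / -12
  L_3(s) = s(s - 5)(s - 6) / 48
Then p(s) = 0·L_0(s) - 625·L_1(s) - 1110·L_2(s) - 2728·L_3(s).
Expanding and collecting terms gives p(s) = -6s³ + 6s² - 5s.
Check: p(8) = -2728. ✓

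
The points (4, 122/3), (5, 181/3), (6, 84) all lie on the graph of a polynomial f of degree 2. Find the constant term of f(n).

Write f(n) = an^2 + bn + c. Substituting each data point gives a linear system:
  16a + 4b + c = 122/3
  25a + 5b + c = 181/3
  36a + 6b + c = 84
Solving the system yields a = 2, b = 5/3, c = 2.
So f(n) = 2n² + (5/3)n + 2.
The constant term is 2.

2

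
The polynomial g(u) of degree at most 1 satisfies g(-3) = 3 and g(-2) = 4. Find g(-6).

Write g(u) = au + b. Substituting each data point gives a linear system:
  -3a + b = 3
  -2a + b = 4
Solving the system yields a = 1, b = 6.
So g(u) = u + 6.
Then g(-6) = 0.

0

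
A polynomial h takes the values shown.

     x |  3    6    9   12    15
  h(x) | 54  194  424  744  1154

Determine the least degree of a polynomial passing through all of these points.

Forward differences of the values at x = 3, 6, 9, 12, 15:
  h  : 54  194  424  744  1154
  Δ  : 140  230  320  410
  Δ^2: 90  90  90
  Δ^3: 0  0
  Δ^4: 0
The second differences are constant (90) and nonzero, while all higher differences vanish, so the minimal degree is 2.

2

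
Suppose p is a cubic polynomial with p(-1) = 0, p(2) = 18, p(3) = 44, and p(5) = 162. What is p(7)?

Using the Lagrange interpolation formula with nodes -1, 2, 3, 5:
  L_0(n) = (n - 2)(n - 3)(n - 5) / -72
  L_1(n) = (n + 1)(n - 3)(n - 5) / 9
  L_2(n) = (n + 1)(n - 2)(n - 5) / -8
  L_3(n) = (n + 1)(n - 2)(n - 3) / 36
Then p(n) = 0·L_0(n) + 18·L_1(n) + 44·L_2(n) + 162·L_3(n).
Expanding and collecting terms gives p(n) = n^3 + n^2 + 2n + 2.
Evaluating at n = 7: p(7) = 408.

408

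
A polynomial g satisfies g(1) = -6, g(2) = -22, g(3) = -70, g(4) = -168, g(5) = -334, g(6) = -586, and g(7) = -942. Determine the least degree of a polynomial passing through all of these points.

3

Forward differences of the values at u = 1, 2, 3, 4, 5, 6, 7:
  g  : -6  -22  -70  -168  -334  -586  -942
  Δ  : -16  -48  -98  -166  -252  -356
  Δ^2: -32  -50  -68  -86  -104
  Δ^3: -18  -18  -18  -18
  Δ^4: 0  0  0
  Δ^5: 0  0
  Δ^6: 0
The third differences are constant (-18) and nonzero, while all higher differences vanish, so the minimal degree is 3.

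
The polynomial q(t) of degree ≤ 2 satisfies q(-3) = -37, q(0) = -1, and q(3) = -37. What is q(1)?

-5

Using the Lagrange interpolation formula with nodes -3, 0, 3:
  L_0(t) = t(t - 3) / 18
  L_1(t) = (t + 3)(t - 3) / -9
  L_2(t) = (t + 3)t / 18
Then q(t) = -37·L_0(t) - 1·L_1(t) - 37·L_2(t).
Expanding and collecting terms gives q(t) = -4t^2 - 1.
Evaluating at t = 1: q(1) = -5.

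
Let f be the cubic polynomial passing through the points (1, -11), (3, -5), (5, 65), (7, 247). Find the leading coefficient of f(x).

Write f(x) = ax^3 + bx^2 + cx + d. Substituting each data point gives a linear system:
  a + b + c + d = -11
  27a + 9b + 3c + d = -5
  125a + 25b + 5c + d = 65
  343a + 49b + 7c + d = 247
Solving the system yields a = 1, b = -1, c = -6, d = -5.
So f(x) = x^3 - x^2 - 6x - 5.
The leading coefficient is 1.

1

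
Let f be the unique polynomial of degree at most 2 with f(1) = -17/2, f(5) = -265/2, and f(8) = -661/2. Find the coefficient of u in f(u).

-1

Write f(u) = au^2 + bu + c. Substituting each data point gives a linear system:
  a + b + c = -17/2
  25a + 5b + c = -265/2
  64a + 8b + c = -661/2
Solving the system yields a = -5, b = -1, c = -5/2.
So f(u) = -5u^2 - u - 5/2.
The coefficient of u is -1.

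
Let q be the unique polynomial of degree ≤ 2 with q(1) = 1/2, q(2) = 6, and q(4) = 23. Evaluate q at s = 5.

69/2

Write q(s) = as^2 + bs + c. Substituting each data point gives a linear system:
  a + b + c = 1/2
  4a + 2b + c = 6
  16a + 4b + c = 23
Solving the system yields a = 1, b = 5/2, c = -3.
So q(s) = s² + (5/2)s - 3.
Then q(5) = 69/2.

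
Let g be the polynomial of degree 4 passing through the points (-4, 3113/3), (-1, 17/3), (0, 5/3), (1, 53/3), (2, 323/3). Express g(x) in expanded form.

Write g(x) = ax^4 + bx^3 + cx^2 + dx + e. Substituting each data point gives a linear system:
  256a - 64b + 16c - 4d + e = 3113/3
  a - b + c - d + e = 17/3
  e = 5/3
  a + b + c + d + e = 53/3
  16a + 8b + 4c + 2d + e = 323/3
Solving the system yields a = 4, b = 1, c = 6, d = 5, e = 5/3.
So g(x) = 4x⁴ + x³ + 6x² + 5x + 5/3.
Check: g(-1) = 17/3. ✓

g(x) = 4x^4 + x^3 + 6x^2 + 5x + 5/3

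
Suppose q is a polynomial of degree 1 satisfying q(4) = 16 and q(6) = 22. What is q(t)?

q(t) = 3t + 4

Using the Lagrange interpolation formula with nodes 4, 6:
  L_0(t) = (t - 6) / -2
  L_1(t) = (t - 4) / 2
Then q(t) = 16·L_0(t) + 22·L_1(t).
Expanding and collecting terms gives q(t) = 3t + 4.
Check: q(6) = 22. ✓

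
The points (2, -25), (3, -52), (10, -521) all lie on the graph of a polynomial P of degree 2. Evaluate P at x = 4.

-89

Write P(x) = ax^2 + bx + c. Substituting each data point gives a linear system:
  4a + 2b + c = -25
  9a + 3b + c = -52
  100a + 10b + c = -521
Solving the system yields a = -5, b = -2, c = -1.
So P(x) = -5x^2 - 2x - 1.
Then P(4) = -89.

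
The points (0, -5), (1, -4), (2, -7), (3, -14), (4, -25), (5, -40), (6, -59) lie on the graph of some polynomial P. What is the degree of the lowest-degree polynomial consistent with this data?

2

Forward differences of the values at x = 0, 1, 2, 3, 4, 5, 6:
  P  : -5  -4  -7  -14  -25  -40  -59
  Δ  : 1  -3  -7  -11  -15  -19
  Δ^2: -4  -4  -4  -4  -4
  Δ^3: 0  0  0  0
  Δ^4: 0  0  0
  Δ^5: 0  0
  Δ^6: 0
The second differences are constant (-4) and nonzero, while all higher differences vanish, so the minimal degree is 2.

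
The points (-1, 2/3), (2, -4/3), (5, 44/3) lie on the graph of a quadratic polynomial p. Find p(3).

2

Forward differences of the values at n = -1, 2, 5:
  p  : 2/3  -4/3  44/3
  Δ  : -2  16
  Δ^2: 18
The second differences are constant, confirming degree 2.
Interpolating (Newton forward form) and evaluating at n = 3 gives p(3) = 2.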